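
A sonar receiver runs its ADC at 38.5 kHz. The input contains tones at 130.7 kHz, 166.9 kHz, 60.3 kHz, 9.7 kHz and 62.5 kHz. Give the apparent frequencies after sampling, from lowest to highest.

fs/2 = 19.25 kHz.
130.7 kHz mod fs = 15.2 kHz.
15.2 kHz ≤ fs/2 = 19.25 kHz, appears at 15.2 kHz.
166.9 kHz mod fs = 12.9 kHz.
12.9 kHz ≤ fs/2 = 19.25 kHz, appears at 12.9 kHz.
60.3 kHz mod fs = 21.8 kHz.
21.8 kHz > fs/2 = 19.25 kHz, folds to fs − 21.8 kHz = 16.7 kHz.
9.7 kHz ≤ fs/2 = 19.25 kHz, passes unchanged.
62.5 kHz mod fs = 24 kHz.
24 kHz > fs/2 = 19.25 kHz, folds to fs − 24 kHz = 14.5 kHz.
Distinct values: {9.7 kHz, 12.9 kHz, 14.5 kHz, 15.2 kHz, 16.7 kHz}.

9.7 kHz, 12.9 kHz, 14.5 kHz, 15.2 kHz, 16.7 kHz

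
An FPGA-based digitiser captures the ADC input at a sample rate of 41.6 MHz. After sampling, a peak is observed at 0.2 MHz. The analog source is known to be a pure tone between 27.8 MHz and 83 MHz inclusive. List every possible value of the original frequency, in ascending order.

Frequencies that alias to 0.2 MHz are k·fs ± 0.2 MHz for integer k ≥ 0.
k=0: 0.2 MHz.
k=1: 41.4 MHz, 41.8 MHz.
k=2: 83 MHz, 83.4 MHz.
k=3: 124.6 MHz, 125 MHz.
Within [27.8 MHz, 83 MHz]: 41.4 MHz, 41.8 MHz, 83 MHz.

41.4 MHz, 41.8 MHz, 83 MHz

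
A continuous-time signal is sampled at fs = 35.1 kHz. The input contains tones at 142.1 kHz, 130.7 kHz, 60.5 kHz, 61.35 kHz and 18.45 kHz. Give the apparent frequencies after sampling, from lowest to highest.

1.7 kHz, 8.85 kHz, 9.7 kHz, 16.65 kHz

fs/2 = 17.55 kHz.
142.1 kHz mod fs = 1.7 kHz.
1.7 kHz ≤ fs/2 = 17.55 kHz, appears at 1.7 kHz.
130.7 kHz mod fs = 25.4 kHz.
25.4 kHz > fs/2 = 17.55 kHz, folds to fs − 25.4 kHz = 9.7 kHz.
60.5 kHz mod fs = 25.4 kHz.
25.4 kHz > fs/2 = 17.55 kHz, folds to fs − 25.4 kHz = 9.7 kHz.
61.35 kHz mod fs = 26.25 kHz.
26.25 kHz > fs/2 = 17.55 kHz, folds to fs − 26.25 kHz = 8.85 kHz.
18.45 kHz > fs/2 = 17.55 kHz, folds to fs − 18.45 kHz = 16.65 kHz.
Distinct values: {1.7 kHz, 8.85 kHz, 9.7 kHz, 16.65 kHz}.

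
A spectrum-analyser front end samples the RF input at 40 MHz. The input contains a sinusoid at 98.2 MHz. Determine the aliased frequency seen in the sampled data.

98.2 MHz mod fs = 18.2 MHz.
18.2 MHz ≤ fs/2 = 20 MHz, appears at 18.2 MHz.

18.2 MHz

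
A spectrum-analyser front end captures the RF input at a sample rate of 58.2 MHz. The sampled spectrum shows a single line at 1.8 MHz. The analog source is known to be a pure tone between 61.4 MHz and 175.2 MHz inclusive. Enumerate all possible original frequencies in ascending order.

Frequencies that alias to 1.8 MHz are k·fs ± 1.8 MHz for integer k ≥ 0.
k=0: 1.8 MHz.
k=1: 56.4 MHz, 60 MHz.
k=2: 114.6 MHz, 118.2 MHz.
k=3: 172.8 MHz, 176.4 MHz.
k=4: 231 MHz, 234.6 MHz.
Within [61.4 MHz, 175.2 MHz]: 114.6 MHz, 118.2 MHz, 172.8 MHz.

114.6 MHz, 118.2 MHz, 172.8 MHz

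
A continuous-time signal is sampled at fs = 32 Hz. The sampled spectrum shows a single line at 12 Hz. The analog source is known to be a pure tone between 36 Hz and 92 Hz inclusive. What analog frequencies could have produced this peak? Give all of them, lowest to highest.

44 Hz, 52 Hz, 76 Hz, 84 Hz

Frequencies that alias to 12 Hz are k·fs ± 12 Hz for integer k ≥ 0.
k=0: 12 Hz.
k=1: 20 Hz, 44 Hz.
k=2: 52 Hz, 76 Hz.
k=3: 84 Hz, 108 Hz.
k=4: 116 Hz, 140 Hz.
Within [36 Hz, 92 Hz]: 44 Hz, 52 Hz, 76 Hz, 84 Hz.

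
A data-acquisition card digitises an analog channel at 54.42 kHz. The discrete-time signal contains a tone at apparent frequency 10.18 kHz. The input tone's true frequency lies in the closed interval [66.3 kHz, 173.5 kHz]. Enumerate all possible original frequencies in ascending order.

98.66 kHz, 119.02 kHz, 153.08 kHz, 173.44 kHz

Frequencies that alias to 10.18 kHz are k·fs ± 10.18 kHz for integer k ≥ 0.
k=0: 10.18 kHz.
k=1: 44.24 kHz, 64.6 kHz.
k=2: 98.66 kHz, 119.02 kHz.
k=3: 153.08 kHz, 173.44 kHz.
k=4: 207.5 kHz, 227.86 kHz.
Within [66.3 kHz, 173.5 kHz]: 98.66 kHz, 119.02 kHz, 153.08 kHz, 173.44 kHz.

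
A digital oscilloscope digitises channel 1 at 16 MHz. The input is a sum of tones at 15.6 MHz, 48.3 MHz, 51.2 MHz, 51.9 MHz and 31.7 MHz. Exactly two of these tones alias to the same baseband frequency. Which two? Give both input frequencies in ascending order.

fs/2 = 8 MHz.
15.6 MHz > fs/2 = 8 MHz, folds to fs − 15.6 MHz = 0.4 MHz.
48.3 MHz mod fs = 0.3 MHz.
0.3 MHz ≤ fs/2 = 8 MHz, appears at 0.3 MHz.
51.2 MHz mod fs = 3.2 MHz.
3.2 MHz ≤ fs/2 = 8 MHz, appears at 3.2 MHz.
51.9 MHz mod fs = 3.9 MHz.
3.9 MHz ≤ fs/2 = 8 MHz, appears at 3.9 MHz.
31.7 MHz mod fs = 15.7 MHz.
15.7 MHz > fs/2 = 8 MHz, folds to fs − 15.7 MHz = 0.3 MHz.
31.7 MHz and 48.3 MHz both map to 0.3 MHz.

31.7 MHz, 48.3 MHz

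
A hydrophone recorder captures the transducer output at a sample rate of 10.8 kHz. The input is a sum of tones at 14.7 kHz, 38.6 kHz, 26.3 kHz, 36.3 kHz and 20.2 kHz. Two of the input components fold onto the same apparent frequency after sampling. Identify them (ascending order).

fs/2 = 5.4 kHz.
14.7 kHz mod fs = 3.9 kHz.
3.9 kHz ≤ fs/2 = 5.4 kHz, appears at 3.9 kHz.
38.6 kHz mod fs = 6.2 kHz.
6.2 kHz > fs/2 = 5.4 kHz, folds to fs − 6.2 kHz = 4.6 kHz.
26.3 kHz mod fs = 4.7 kHz.
4.7 kHz ≤ fs/2 = 5.4 kHz, appears at 4.7 kHz.
36.3 kHz mod fs = 3.9 kHz.
3.9 kHz ≤ fs/2 = 5.4 kHz, appears at 3.9 kHz.
20.2 kHz mod fs = 9.4 kHz.
9.4 kHz > fs/2 = 5.4 kHz, folds to fs − 9.4 kHz = 1.4 kHz.
14.7 kHz and 36.3 kHz both map to 3.9 kHz.

14.7 kHz, 36.3 kHz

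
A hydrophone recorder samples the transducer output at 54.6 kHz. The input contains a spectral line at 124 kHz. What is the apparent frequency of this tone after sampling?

124 kHz mod fs = 14.8 kHz.
14.8 kHz ≤ fs/2 = 27.3 kHz, appears at 14.8 kHz.

14.8 kHz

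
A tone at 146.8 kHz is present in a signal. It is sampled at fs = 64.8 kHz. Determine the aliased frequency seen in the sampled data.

146.8 kHz mod fs = 17.2 kHz.
17.2 kHz ≤ fs/2 = 32.4 kHz, appears at 17.2 kHz.

17.2 kHz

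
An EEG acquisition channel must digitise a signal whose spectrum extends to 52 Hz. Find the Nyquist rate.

104 Hz

Nyquist rate = 2 × 52 Hz = 104 Hz.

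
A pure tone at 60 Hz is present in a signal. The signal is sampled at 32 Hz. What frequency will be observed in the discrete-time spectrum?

60 Hz mod fs = 28 Hz.
28 Hz > fs/2 = 16 Hz, folds to fs − 28 Hz = 4 Hz.

4 Hz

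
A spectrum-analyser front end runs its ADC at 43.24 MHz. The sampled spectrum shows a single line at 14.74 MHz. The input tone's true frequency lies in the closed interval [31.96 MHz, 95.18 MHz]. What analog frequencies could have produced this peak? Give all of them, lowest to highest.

57.98 MHz, 71.74 MHz

Frequencies that alias to 14.74 MHz are k·fs ± 14.74 MHz for integer k ≥ 0.
k=0: 14.74 MHz.
k=1: 28.5 MHz, 57.98 MHz.
k=2: 71.74 MHz, 101.22 MHz.
k=3: 114.98 MHz, 144.46 MHz.
Within [31.96 MHz, 95.18 MHz]: 57.98 MHz, 71.74 MHz.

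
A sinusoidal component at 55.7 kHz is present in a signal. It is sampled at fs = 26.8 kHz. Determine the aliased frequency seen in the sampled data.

2.1 kHz

55.7 kHz mod fs = 2.1 kHz.
2.1 kHz ≤ fs/2 = 13.4 kHz, appears at 2.1 kHz.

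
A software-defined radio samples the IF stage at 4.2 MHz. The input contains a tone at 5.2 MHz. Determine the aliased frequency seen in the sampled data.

5.2 MHz mod fs = 1 MHz.
1 MHz ≤ fs/2 = 2.1 MHz, appears at 1 MHz.

1 MHz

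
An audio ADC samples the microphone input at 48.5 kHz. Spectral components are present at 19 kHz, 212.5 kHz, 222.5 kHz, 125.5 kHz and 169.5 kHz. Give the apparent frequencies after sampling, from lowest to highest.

18.5 kHz, 19 kHz, 20 kHz, 24 kHz

fs/2 = 24.25 kHz.
19 kHz ≤ fs/2 = 24.25 kHz, passes unchanged.
212.5 kHz mod fs = 18.5 kHz.
18.5 kHz ≤ fs/2 = 24.25 kHz, appears at 18.5 kHz.
222.5 kHz mod fs = 28.5 kHz.
28.5 kHz > fs/2 = 24.25 kHz, folds to fs − 28.5 kHz = 20 kHz.
125.5 kHz mod fs = 28.5 kHz.
28.5 kHz > fs/2 = 24.25 kHz, folds to fs − 28.5 kHz = 20 kHz.
169.5 kHz mod fs = 24 kHz.
24 kHz ≤ fs/2 = 24.25 kHz, appears at 24 kHz.
Distinct values: {18.5 kHz, 19 kHz, 20 kHz, 24 kHz}.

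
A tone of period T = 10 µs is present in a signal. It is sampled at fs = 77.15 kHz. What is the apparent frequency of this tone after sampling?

22.85 kHz

T = 10 µs → f = 1/T = 100 kHz.
100 kHz mod fs = 22.85 kHz.
22.85 kHz ≤ fs/2 = 38.575 kHz, appears at 22.85 kHz.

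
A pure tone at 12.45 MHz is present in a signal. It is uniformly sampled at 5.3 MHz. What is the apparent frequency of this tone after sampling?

12.45 MHz mod fs = 1.85 MHz.
1.85 MHz ≤ fs/2 = 2.65 MHz, appears at 1.85 MHz.

1.85 MHz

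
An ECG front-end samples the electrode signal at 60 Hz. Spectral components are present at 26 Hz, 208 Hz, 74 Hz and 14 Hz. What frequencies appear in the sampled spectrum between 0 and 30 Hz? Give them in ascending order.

fs/2 = 30 Hz.
26 Hz ≤ fs/2 = 30 Hz, passes unchanged.
208 Hz mod fs = 28 Hz.
28 Hz ≤ fs/2 = 30 Hz, appears at 28 Hz.
74 Hz mod fs = 14 Hz.
14 Hz ≤ fs/2 = 30 Hz, appears at 14 Hz.
14 Hz ≤ fs/2 = 30 Hz, passes unchanged.
Distinct values: {14 Hz, 26 Hz, 28 Hz}.

14 Hz, 26 Hz, 28 Hz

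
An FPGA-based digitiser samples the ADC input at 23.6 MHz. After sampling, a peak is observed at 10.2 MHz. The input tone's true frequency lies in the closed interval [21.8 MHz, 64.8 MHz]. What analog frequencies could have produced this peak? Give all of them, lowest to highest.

33.8 MHz, 37 MHz, 57.4 MHz, 60.6 MHz

Frequencies that alias to 10.2 MHz are k·fs ± 10.2 MHz for integer k ≥ 0.
k=0: 10.2 MHz.
k=1: 13.4 MHz, 33.8 MHz.
k=2: 37 MHz, 57.4 MHz.
k=3: 60.6 MHz, 81 MHz.
k=4: 84.2 MHz, 104.6 MHz.
Within [21.8 MHz, 64.8 MHz]: 33.8 MHz, 37 MHz, 57.4 MHz, 60.6 MHz.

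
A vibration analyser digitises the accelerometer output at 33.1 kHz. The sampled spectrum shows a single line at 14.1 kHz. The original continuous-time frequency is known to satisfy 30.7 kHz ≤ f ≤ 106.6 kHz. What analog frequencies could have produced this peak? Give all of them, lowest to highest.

47.2 kHz, 52.1 kHz, 80.3 kHz, 85.2 kHz

Frequencies that alias to 14.1 kHz are k·fs ± 14.1 kHz for integer k ≥ 0.
k=0: 14.1 kHz.
k=1: 19 kHz, 47.2 kHz.
k=2: 52.1 kHz, 80.3 kHz.
k=3: 85.2 kHz, 113.4 kHz.
k=4: 118.3 kHz, 146.5 kHz.
Within [30.7 kHz, 106.6 kHz]: 47.2 kHz, 52.1 kHz, 80.3 kHz, 85.2 kHz.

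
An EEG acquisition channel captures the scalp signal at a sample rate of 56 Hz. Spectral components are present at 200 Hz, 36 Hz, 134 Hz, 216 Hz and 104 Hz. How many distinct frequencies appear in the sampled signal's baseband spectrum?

fs/2 = 28 Hz.
200 Hz mod fs = 32 Hz.
32 Hz > fs/2 = 28 Hz, folds to fs − 32 Hz = 24 Hz.
36 Hz > fs/2 = 28 Hz, folds to fs − 36 Hz = 20 Hz.
134 Hz mod fs = 22 Hz.
22 Hz ≤ fs/2 = 28 Hz, appears at 22 Hz.
216 Hz mod fs = 48 Hz.
48 Hz > fs/2 = 28 Hz, folds to fs − 48 Hz = 8 Hz.
104 Hz mod fs = 48 Hz.
48 Hz > fs/2 = 28 Hz, folds to fs − 48 Hz = 8 Hz.
Distinct values: {8 Hz, 20 Hz, 22 Hz, 24 Hz} → 4.

4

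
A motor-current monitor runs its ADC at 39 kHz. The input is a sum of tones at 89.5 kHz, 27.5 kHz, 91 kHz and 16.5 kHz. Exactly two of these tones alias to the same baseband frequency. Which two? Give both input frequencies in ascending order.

27.5 kHz, 89.5 kHz

fs/2 = 19.5 kHz.
89.5 kHz mod fs = 11.5 kHz.
11.5 kHz ≤ fs/2 = 19.5 kHz, appears at 11.5 kHz.
27.5 kHz > fs/2 = 19.5 kHz, folds to fs − 27.5 kHz = 11.5 kHz.
91 kHz mod fs = 13 kHz.
13 kHz ≤ fs/2 = 19.5 kHz, appears at 13 kHz.
16.5 kHz ≤ fs/2 = 19.5 kHz, passes unchanged.
27.5 kHz and 89.5 kHz both map to 11.5 kHz.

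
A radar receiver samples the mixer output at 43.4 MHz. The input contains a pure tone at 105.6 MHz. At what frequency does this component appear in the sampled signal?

18.8 MHz

105.6 MHz mod fs = 18.8 MHz.
18.8 MHz ≤ fs/2 = 21.7 MHz, appears at 18.8 MHz.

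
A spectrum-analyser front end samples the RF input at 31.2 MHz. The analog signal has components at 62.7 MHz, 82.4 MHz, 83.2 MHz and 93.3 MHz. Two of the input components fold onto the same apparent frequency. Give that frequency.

0.3 MHz

fs/2 = 15.6 MHz.
62.7 MHz mod fs = 0.3 MHz.
0.3 MHz ≤ fs/2 = 15.6 MHz, appears at 0.3 MHz.
82.4 MHz mod fs = 20 MHz.
20 MHz > fs/2 = 15.6 MHz, folds to fs − 20 MHz = 11.2 MHz.
83.2 MHz mod fs = 20.8 MHz.
20.8 MHz > fs/2 = 15.6 MHz, folds to fs − 20.8 MHz = 10.4 MHz.
93.3 MHz mod fs = 30.9 MHz.
30.9 MHz > fs/2 = 15.6 MHz, folds to fs − 30.9 MHz = 0.3 MHz.
62.7 MHz and 93.3 MHz both map to 0.3 MHz.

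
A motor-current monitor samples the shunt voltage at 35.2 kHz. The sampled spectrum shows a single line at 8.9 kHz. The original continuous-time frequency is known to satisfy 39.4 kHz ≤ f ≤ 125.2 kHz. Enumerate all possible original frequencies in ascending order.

Frequencies that alias to 8.9 kHz are k·fs ± 8.9 kHz for integer k ≥ 0.
k=0: 8.9 kHz.
k=1: 26.3 kHz, 44.1 kHz.
k=2: 61.5 kHz, 79.3 kHz.
k=3: 96.7 kHz, 114.5 kHz.
k=4: 131.9 kHz, 149.7 kHz.
Within [39.4 kHz, 125.2 kHz]: 44.1 kHz, 61.5 kHz, 79.3 kHz, 96.7 kHz, 114.5 kHz.

44.1 kHz, 61.5 kHz, 79.3 kHz, 96.7 kHz, 114.5 kHz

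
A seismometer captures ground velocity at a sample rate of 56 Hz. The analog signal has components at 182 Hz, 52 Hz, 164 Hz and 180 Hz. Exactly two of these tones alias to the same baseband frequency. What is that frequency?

fs/2 = 28 Hz.
182 Hz mod fs = 14 Hz.
14 Hz ≤ fs/2 = 28 Hz, appears at 14 Hz.
52 Hz > fs/2 = 28 Hz, folds to fs − 52 Hz = 4 Hz.
164 Hz mod fs = 52 Hz.
52 Hz > fs/2 = 28 Hz, folds to fs − 52 Hz = 4 Hz.
180 Hz mod fs = 12 Hz.
12 Hz ≤ fs/2 = 28 Hz, appears at 12 Hz.
52 Hz and 164 Hz both map to 4 Hz.

4 Hz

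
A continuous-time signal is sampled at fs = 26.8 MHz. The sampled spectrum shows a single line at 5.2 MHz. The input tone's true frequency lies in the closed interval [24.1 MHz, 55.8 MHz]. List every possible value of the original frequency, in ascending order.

32 MHz, 48.4 MHz

Frequencies that alias to 5.2 MHz are k·fs ± 5.2 MHz for integer k ≥ 0.
k=0: 5.2 MHz.
k=1: 21.6 MHz, 32 MHz.
k=2: 48.4 MHz, 58.8 MHz.
k=3: 75.2 MHz, 85.6 MHz.
Within [24.1 MHz, 55.8 MHz]: 32 MHz, 48.4 MHz.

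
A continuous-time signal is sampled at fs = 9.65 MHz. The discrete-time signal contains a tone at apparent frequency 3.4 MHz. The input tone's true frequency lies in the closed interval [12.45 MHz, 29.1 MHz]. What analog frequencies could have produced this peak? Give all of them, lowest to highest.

13.05 MHz, 15.9 MHz, 22.7 MHz, 25.55 MHz

Frequencies that alias to 3.4 MHz are k·fs ± 3.4 MHz for integer k ≥ 0.
k=0: 3.4 MHz.
k=1: 6.25 MHz, 13.05 MHz.
k=2: 15.9 MHz, 22.7 MHz.
k=3: 25.55 MHz, 32.35 MHz.
k=4: 35.2 MHz, 42 MHz.
Within [12.45 MHz, 29.1 MHz]: 13.05 MHz, 15.9 MHz, 22.7 MHz, 25.55 MHz.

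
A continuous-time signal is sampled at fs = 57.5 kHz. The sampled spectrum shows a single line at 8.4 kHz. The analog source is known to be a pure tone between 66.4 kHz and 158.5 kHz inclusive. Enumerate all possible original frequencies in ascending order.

Frequencies that alias to 8.4 kHz are k·fs ± 8.4 kHz for integer k ≥ 0.
k=0: 8.4 kHz.
k=1: 49.1 kHz, 65.9 kHz.
k=2: 106.6 kHz, 123.4 kHz.
k=3: 164.1 kHz, 180.9 kHz.
Within [66.4 kHz, 158.5 kHz]: 106.6 kHz, 123.4 kHz.

106.6 kHz, 123.4 kHz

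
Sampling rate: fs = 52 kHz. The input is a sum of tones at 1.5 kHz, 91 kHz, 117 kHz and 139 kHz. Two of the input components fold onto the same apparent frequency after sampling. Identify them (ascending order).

91 kHz, 117 kHz

fs/2 = 26 kHz.
1.5 kHz ≤ fs/2 = 26 kHz, passes unchanged.
91 kHz mod fs = 39 kHz.
39 kHz > fs/2 = 26 kHz, folds to fs − 39 kHz = 13 kHz.
117 kHz mod fs = 13 kHz.
13 kHz ≤ fs/2 = 26 kHz, appears at 13 kHz.
139 kHz mod fs = 35 kHz.
35 kHz > fs/2 = 26 kHz, folds to fs − 35 kHz = 17 kHz.
91 kHz and 117 kHz both map to 13 kHz.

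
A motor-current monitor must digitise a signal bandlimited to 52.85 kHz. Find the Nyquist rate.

Nyquist rate = 2 × 52.85 kHz = 105.7 kHz.

105.7 kHz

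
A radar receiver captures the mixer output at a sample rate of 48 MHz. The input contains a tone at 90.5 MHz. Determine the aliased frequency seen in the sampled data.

5.5 MHz

90.5 MHz mod fs = 42.5 MHz.
42.5 MHz > fs/2 = 24 MHz, folds to fs − 42.5 MHz = 5.5 MHz.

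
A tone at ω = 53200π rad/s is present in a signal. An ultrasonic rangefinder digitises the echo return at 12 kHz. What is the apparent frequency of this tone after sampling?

2.6 kHz

ω = 53200π rad/s → f = ω/(2π) = 26600 Hz = 26.6 kHz.
26.6 kHz mod fs = 2.6 kHz.
2.6 kHz ≤ fs/2 = 6 kHz, appears at 2.6 kHz.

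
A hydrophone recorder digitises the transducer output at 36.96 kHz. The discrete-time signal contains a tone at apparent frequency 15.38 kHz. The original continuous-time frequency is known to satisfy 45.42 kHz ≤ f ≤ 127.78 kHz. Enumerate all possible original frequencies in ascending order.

Frequencies that alias to 15.38 kHz are k·fs ± 15.38 kHz for integer k ≥ 0.
k=0: 15.38 kHz.
k=1: 21.58 kHz, 52.34 kHz.
k=2: 58.54 kHz, 89.3 kHz.
k=3: 95.5 kHz, 126.26 kHz.
k=4: 132.46 kHz, 163.22 kHz.
Within [45.42 kHz, 127.78 kHz]: 52.34 kHz, 58.54 kHz, 89.3 kHz, 95.5 kHz, 126.26 kHz.

52.34 kHz, 58.54 kHz, 89.3 kHz, 95.5 kHz, 126.26 kHz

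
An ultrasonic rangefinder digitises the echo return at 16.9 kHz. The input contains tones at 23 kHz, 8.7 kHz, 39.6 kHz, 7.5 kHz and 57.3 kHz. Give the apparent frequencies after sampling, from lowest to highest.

fs/2 = 8.45 kHz.
23 kHz mod fs = 6.1 kHz.
6.1 kHz ≤ fs/2 = 8.45 kHz, appears at 6.1 kHz.
8.7 kHz > fs/2 = 8.45 kHz, folds to fs − 8.7 kHz = 8.2 kHz.
39.6 kHz mod fs = 5.8 kHz.
5.8 kHz ≤ fs/2 = 8.45 kHz, appears at 5.8 kHz.
7.5 kHz ≤ fs/2 = 8.45 kHz, passes unchanged.
57.3 kHz mod fs = 6.6 kHz.
6.6 kHz ≤ fs/2 = 8.45 kHz, appears at 6.6 kHz.
Distinct values: {5.8 kHz, 6.1 kHz, 6.6 kHz, 7.5 kHz, 8.2 kHz}.

5.8 kHz, 6.1 kHz, 6.6 kHz, 7.5 kHz, 8.2 kHz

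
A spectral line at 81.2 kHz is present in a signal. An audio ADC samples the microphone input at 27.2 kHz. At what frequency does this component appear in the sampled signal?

0.4 kHz

81.2 kHz mod fs = 26.8 kHz.
26.8 kHz > fs/2 = 13.6 kHz, folds to fs − 26.8 kHz = 0.4 kHz.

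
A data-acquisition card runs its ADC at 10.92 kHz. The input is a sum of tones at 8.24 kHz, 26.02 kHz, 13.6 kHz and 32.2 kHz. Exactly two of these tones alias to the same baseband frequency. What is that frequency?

2.68 kHz

fs/2 = 5.46 kHz.
8.24 kHz > fs/2 = 5.46 kHz, folds to fs − 8.24 kHz = 2.68 kHz.
26.02 kHz mod fs = 4.18 kHz.
4.18 kHz ≤ fs/2 = 5.46 kHz, appears at 4.18 kHz.
13.6 kHz mod fs = 2.68 kHz.
2.68 kHz ≤ fs/2 = 5.46 kHz, appears at 2.68 kHz.
32.2 kHz mod fs = 10.36 kHz.
10.36 kHz > fs/2 = 5.46 kHz, folds to fs − 10.36 kHz = 0.56 kHz.
8.24 kHz and 13.6 kHz both map to 2.68 kHz.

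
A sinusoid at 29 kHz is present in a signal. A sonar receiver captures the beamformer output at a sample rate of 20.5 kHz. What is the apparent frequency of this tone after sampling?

29 kHz mod fs = 8.5 kHz.
8.5 kHz ≤ fs/2 = 10.25 kHz, appears at 8.5 kHz.

8.5 kHz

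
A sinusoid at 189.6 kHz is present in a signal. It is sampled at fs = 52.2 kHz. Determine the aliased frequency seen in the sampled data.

189.6 kHz mod fs = 33 kHz.
33 kHz > fs/2 = 26.1 kHz, folds to fs − 33 kHz = 19.2 kHz.

19.2 kHz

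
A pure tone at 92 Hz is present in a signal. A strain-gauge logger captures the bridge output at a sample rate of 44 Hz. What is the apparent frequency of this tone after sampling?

4 Hz

92 Hz mod fs = 4 Hz.
4 Hz ≤ fs/2 = 22 Hz, appears at 4 Hz.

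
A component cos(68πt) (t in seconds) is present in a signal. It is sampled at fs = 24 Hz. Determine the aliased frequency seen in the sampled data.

ω = 68π rad/s → f = ω/(2π) = 34 Hz.
34 Hz mod fs = 10 Hz.
10 Hz ≤ fs/2 = 12 Hz, appears at 10 Hz.

10 Hz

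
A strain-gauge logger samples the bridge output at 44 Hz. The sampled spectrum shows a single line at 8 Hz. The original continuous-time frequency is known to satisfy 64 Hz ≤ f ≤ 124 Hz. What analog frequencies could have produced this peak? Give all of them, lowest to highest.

Frequencies that alias to 8 Hz are k·fs ± 8 Hz for integer k ≥ 0.
k=0: 8 Hz.
k=1: 36 Hz, 52 Hz.
k=2: 80 Hz, 96 Hz.
k=3: 124 Hz, 140 Hz.
k=4: 168 Hz, 184 Hz.
Within [64 Hz, 124 Hz]: 80 Hz, 96 Hz, 124 Hz.

80 Hz, 96 Hz, 124 Hz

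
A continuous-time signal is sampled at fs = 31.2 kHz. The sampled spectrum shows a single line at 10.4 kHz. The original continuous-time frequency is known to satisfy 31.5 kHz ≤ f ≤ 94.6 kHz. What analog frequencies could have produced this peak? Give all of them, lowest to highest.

Frequencies that alias to 10.4 kHz are k·fs ± 10.4 kHz for integer k ≥ 0.
k=0: 10.4 kHz.
k=1: 20.8 kHz, 41.6 kHz.
k=2: 52 kHz, 72.8 kHz.
k=3: 83.2 kHz, 104 kHz.
k=4: 114.4 kHz, 135.2 kHz.
Within [31.5 kHz, 94.6 kHz]: 41.6 kHz, 52 kHz, 72.8 kHz, 83.2 kHz.

41.6 kHz, 52 kHz, 72.8 kHz, 83.2 kHz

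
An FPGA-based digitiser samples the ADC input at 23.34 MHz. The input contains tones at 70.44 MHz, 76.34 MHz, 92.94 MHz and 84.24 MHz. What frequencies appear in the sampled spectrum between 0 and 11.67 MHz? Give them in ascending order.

0.42 MHz, 6.32 MHz, 9.12 MHz

fs/2 = 11.67 MHz.
70.44 MHz mod fs = 0.42 MHz.
0.42 MHz ≤ fs/2 = 11.67 MHz, appears at 0.42 MHz.
76.34 MHz mod fs = 6.32 MHz.
6.32 MHz ≤ fs/2 = 11.67 MHz, appears at 6.32 MHz.
92.94 MHz mod fs = 22.92 MHz.
22.92 MHz > fs/2 = 11.67 MHz, folds to fs − 22.92 MHz = 0.42 MHz.
84.24 MHz mod fs = 14.22 MHz.
14.22 MHz > fs/2 = 11.67 MHz, folds to fs − 14.22 MHz = 9.12 MHz.
Distinct values: {0.42 MHz, 6.32 MHz, 9.12 MHz}.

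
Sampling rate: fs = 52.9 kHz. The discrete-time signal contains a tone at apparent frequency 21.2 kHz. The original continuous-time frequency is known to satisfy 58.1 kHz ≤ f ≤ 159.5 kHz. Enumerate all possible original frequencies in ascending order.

Frequencies that alias to 21.2 kHz are k·fs ± 21.2 kHz for integer k ≥ 0.
k=0: 21.2 kHz.
k=1: 31.7 kHz, 74.1 kHz.
k=2: 84.6 kHz, 127 kHz.
k=3: 137.5 kHz, 179.9 kHz.
k=4: 190.4 kHz, 232.8 kHz.
Within [58.1 kHz, 159.5 kHz]: 74.1 kHz, 84.6 kHz, 127 kHz, 137.5 kHz.

74.1 kHz, 84.6 kHz, 127 kHz, 137.5 kHz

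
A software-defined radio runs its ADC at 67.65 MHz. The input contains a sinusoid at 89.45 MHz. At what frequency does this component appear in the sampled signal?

89.45 MHz mod fs = 21.8 MHz.
21.8 MHz ≤ fs/2 = 33.825 MHz, appears at 21.8 MHz.

21.8 MHz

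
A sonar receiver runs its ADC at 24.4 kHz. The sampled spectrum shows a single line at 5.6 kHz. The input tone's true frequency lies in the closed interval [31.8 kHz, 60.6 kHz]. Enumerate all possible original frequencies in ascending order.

Frequencies that alias to 5.6 kHz are k·fs ± 5.6 kHz for integer k ≥ 0.
k=0: 5.6 kHz.
k=1: 18.8 kHz, 30 kHz.
k=2: 43.2 kHz, 54.4 kHz.
k=3: 67.6 kHz, 78.8 kHz.
Within [31.8 kHz, 60.6 kHz]: 43.2 kHz, 54.4 kHz.

43.2 kHz, 54.4 kHz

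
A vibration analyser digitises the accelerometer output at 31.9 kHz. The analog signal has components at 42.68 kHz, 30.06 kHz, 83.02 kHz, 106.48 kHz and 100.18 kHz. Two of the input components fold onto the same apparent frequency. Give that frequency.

fs/2 = 15.95 kHz.
42.68 kHz mod fs = 10.78 kHz.
10.78 kHz ≤ fs/2 = 15.95 kHz, appears at 10.78 kHz.
30.06 kHz > fs/2 = 15.95 kHz, folds to fs − 30.06 kHz = 1.84 kHz.
83.02 kHz mod fs = 19.22 kHz.
19.22 kHz > fs/2 = 15.95 kHz, folds to fs − 19.22 kHz = 12.68 kHz.
106.48 kHz mod fs = 10.78 kHz.
10.78 kHz ≤ fs/2 = 15.95 kHz, appears at 10.78 kHz.
100.18 kHz mod fs = 4.48 kHz.
4.48 kHz ≤ fs/2 = 15.95 kHz, appears at 4.48 kHz.
42.68 kHz and 106.48 kHz both map to 10.78 kHz.

10.78 kHz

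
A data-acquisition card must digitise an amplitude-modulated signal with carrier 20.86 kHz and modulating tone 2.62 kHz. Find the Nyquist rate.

46.96 kHz

AM sidebands sit at fc ± fm = 18.24 kHz and 23.48 kHz.
Highest-frequency component: 23.48 kHz.
Nyquist rate = 2 × 23.48 kHz = 46.96 kHz.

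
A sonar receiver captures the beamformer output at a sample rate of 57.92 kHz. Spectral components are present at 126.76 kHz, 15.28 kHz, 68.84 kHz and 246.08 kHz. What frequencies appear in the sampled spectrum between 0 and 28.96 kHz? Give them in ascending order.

10.92 kHz, 14.4 kHz, 15.28 kHz

fs/2 = 28.96 kHz.
126.76 kHz mod fs = 10.92 kHz.
10.92 kHz ≤ fs/2 = 28.96 kHz, appears at 10.92 kHz.
15.28 kHz ≤ fs/2 = 28.96 kHz, passes unchanged.
68.84 kHz mod fs = 10.92 kHz.
10.92 kHz ≤ fs/2 = 28.96 kHz, appears at 10.92 kHz.
246.08 kHz mod fs = 14.4 kHz.
14.4 kHz ≤ fs/2 = 28.96 kHz, appears at 14.4 kHz.
Distinct values: {10.92 kHz, 14.4 kHz, 15.28 kHz}.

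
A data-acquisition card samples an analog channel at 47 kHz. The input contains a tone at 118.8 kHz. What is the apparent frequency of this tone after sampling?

118.8 kHz mod fs = 24.8 kHz.
24.8 kHz > fs/2 = 23.5 kHz, folds to fs − 24.8 kHz = 22.2 kHz.

22.2 kHz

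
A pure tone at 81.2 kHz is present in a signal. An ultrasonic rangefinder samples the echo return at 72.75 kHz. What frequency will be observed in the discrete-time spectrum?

81.2 kHz mod fs = 8.45 kHz.
8.45 kHz ≤ fs/2 = 36.375 kHz, appears at 8.45 kHz.

8.45 kHz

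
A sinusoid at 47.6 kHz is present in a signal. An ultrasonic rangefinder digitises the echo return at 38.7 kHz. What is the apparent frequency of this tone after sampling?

8.9 kHz

47.6 kHz mod fs = 8.9 kHz.
8.9 kHz ≤ fs/2 = 19.35 kHz, appears at 8.9 kHz.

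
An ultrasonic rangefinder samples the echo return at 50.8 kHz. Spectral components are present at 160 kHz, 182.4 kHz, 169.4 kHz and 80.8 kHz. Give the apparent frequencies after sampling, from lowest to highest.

fs/2 = 25.4 kHz.
160 kHz mod fs = 7.6 kHz.
7.6 kHz ≤ fs/2 = 25.4 kHz, appears at 7.6 kHz.
182.4 kHz mod fs = 30 kHz.
30 kHz > fs/2 = 25.4 kHz, folds to fs − 30 kHz = 20.8 kHz.
169.4 kHz mod fs = 17 kHz.
17 kHz ≤ fs/2 = 25.4 kHz, appears at 17 kHz.
80.8 kHz mod fs = 30 kHz.
30 kHz > fs/2 = 25.4 kHz, folds to fs − 30 kHz = 20.8 kHz.
Distinct values: {7.6 kHz, 17 kHz, 20.8 kHz}.

7.6 kHz, 17 kHz, 20.8 kHz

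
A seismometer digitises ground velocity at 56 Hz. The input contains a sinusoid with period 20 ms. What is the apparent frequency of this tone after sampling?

6 Hz

T = 20 ms → f = 1/T = 50 Hz.
50 Hz > fs/2 = 28 Hz, folds to fs − 50 Hz = 6 Hz.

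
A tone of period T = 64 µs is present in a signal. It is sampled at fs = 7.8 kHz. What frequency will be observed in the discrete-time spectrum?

0.025 kHz

T = 64 µs → f = 1/T = 15.625 kHz.
15.625 kHz mod fs = 0.025 kHz.
0.025 kHz ≤ fs/2 = 3.9 kHz, appears at 0.025 kHz.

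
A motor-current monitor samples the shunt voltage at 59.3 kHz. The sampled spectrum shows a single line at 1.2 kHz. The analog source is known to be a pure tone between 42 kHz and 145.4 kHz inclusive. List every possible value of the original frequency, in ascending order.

Frequencies that alias to 1.2 kHz are k·fs ± 1.2 kHz for integer k ≥ 0.
k=0: 1.2 kHz.
k=1: 58.1 kHz, 60.5 kHz.
k=2: 117.4 kHz, 119.8 kHz.
k=3: 176.7 kHz, 179.1 kHz.
Within [42 kHz, 145.4 kHz]: 58.1 kHz, 60.5 kHz, 117.4 kHz, 119.8 kHz.

58.1 kHz, 60.5 kHz, 117.4 kHz, 119.8 kHz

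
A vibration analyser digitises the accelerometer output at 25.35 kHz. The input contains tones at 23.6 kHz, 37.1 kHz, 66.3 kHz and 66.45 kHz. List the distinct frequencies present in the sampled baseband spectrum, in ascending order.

fs/2 = 12.675 kHz.
23.6 kHz > fs/2 = 12.675 kHz, folds to fs − 23.6 kHz = 1.75 kHz.
37.1 kHz mod fs = 11.75 kHz.
11.75 kHz ≤ fs/2 = 12.675 kHz, appears at 11.75 kHz.
66.3 kHz mod fs = 15.6 kHz.
15.6 kHz > fs/2 = 12.675 kHz, folds to fs − 15.6 kHz = 9.75 kHz.
66.45 kHz mod fs = 15.75 kHz.
15.75 kHz > fs/2 = 12.675 kHz, folds to fs − 15.75 kHz = 9.6 kHz.
Distinct values: {1.75 kHz, 9.6 kHz, 9.75 kHz, 11.75 kHz}.

1.75 kHz, 9.6 kHz, 9.75 kHz, 11.75 kHz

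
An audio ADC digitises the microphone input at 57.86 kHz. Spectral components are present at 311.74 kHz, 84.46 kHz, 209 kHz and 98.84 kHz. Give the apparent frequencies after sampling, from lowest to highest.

fs/2 = 28.93 kHz.
311.74 kHz mod fs = 22.44 kHz.
22.44 kHz ≤ fs/2 = 28.93 kHz, appears at 22.44 kHz.
84.46 kHz mod fs = 26.6 kHz.
26.6 kHz ≤ fs/2 = 28.93 kHz, appears at 26.6 kHz.
209 kHz mod fs = 35.42 kHz.
35.42 kHz > fs/2 = 28.93 kHz, folds to fs − 35.42 kHz = 22.44 kHz.
98.84 kHz mod fs = 40.98 kHz.
40.98 kHz > fs/2 = 28.93 kHz, folds to fs − 40.98 kHz = 16.88 kHz.
Distinct values: {16.88 kHz, 22.44 kHz, 26.6 kHz}.

16.88 kHz, 22.44 kHz, 26.6 kHz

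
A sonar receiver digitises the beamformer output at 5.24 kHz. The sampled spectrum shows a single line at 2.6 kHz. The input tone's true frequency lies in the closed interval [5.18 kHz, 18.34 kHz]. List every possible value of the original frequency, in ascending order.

7.84 kHz, 7.88 kHz, 13.08 kHz, 13.12 kHz, 18.32 kHz

Frequencies that alias to 2.6 kHz are k·fs ± 2.6 kHz for integer k ≥ 0.
k=0: 2.6 kHz.
k=1: 2.64 kHz, 7.84 kHz.
k=2: 7.88 kHz, 13.08 kHz.
k=3: 13.12 kHz, 18.32 kHz.
k=4: 18.36 kHz, 23.56 kHz.
Within [5.18 kHz, 18.34 kHz]: 7.84 kHz, 7.88 kHz, 13.08 kHz, 13.12 kHz, 18.32 kHz.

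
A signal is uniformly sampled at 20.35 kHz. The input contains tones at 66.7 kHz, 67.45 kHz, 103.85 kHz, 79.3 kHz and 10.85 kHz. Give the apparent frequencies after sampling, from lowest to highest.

fs/2 = 10.175 kHz.
66.7 kHz mod fs = 5.65 kHz.
5.65 kHz ≤ fs/2 = 10.175 kHz, appears at 5.65 kHz.
67.45 kHz mod fs = 6.4 kHz.
6.4 kHz ≤ fs/2 = 10.175 kHz, appears at 6.4 kHz.
103.85 kHz mod fs = 2.1 kHz.
2.1 kHz ≤ fs/2 = 10.175 kHz, appears at 2.1 kHz.
79.3 kHz mod fs = 18.25 kHz.
18.25 kHz > fs/2 = 10.175 kHz, folds to fs − 18.25 kHz = 2.1 kHz.
10.85 kHz > fs/2 = 10.175 kHz, folds to fs − 10.85 kHz = 9.5 kHz.
Distinct values: {2.1 kHz, 5.65 kHz, 6.4 kHz, 9.5 kHz}.

2.1 kHz, 5.65 kHz, 6.4 kHz, 9.5 kHz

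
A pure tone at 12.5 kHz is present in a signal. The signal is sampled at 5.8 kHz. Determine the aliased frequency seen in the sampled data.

0.9 kHz

12.5 kHz mod fs = 0.9 kHz.
0.9 kHz ≤ fs/2 = 2.9 kHz, appears at 0.9 kHz.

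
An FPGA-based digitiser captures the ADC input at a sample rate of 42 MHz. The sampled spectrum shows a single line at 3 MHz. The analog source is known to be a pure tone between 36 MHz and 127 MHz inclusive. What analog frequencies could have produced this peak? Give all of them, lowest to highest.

39 MHz, 45 MHz, 81 MHz, 87 MHz, 123 MHz

Frequencies that alias to 3 MHz are k·fs ± 3 MHz for integer k ≥ 0.
k=0: 3 MHz.
k=1: 39 MHz, 45 MHz.
k=2: 81 MHz, 87 MHz.
k=3: 123 MHz, 129 MHz.
k=4: 165 MHz, 171 MHz.
Within [36 MHz, 127 MHz]: 39 MHz, 45 MHz, 81 MHz, 87 MHz, 123 MHz.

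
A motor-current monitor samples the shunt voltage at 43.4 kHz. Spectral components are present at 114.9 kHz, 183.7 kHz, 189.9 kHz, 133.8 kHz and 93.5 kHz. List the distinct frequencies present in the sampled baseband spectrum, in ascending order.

fs/2 = 21.7 kHz.
114.9 kHz mod fs = 28.1 kHz.
28.1 kHz > fs/2 = 21.7 kHz, folds to fs − 28.1 kHz = 15.3 kHz.
183.7 kHz mod fs = 10.1 kHz.
10.1 kHz ≤ fs/2 = 21.7 kHz, appears at 10.1 kHz.
189.9 kHz mod fs = 16.3 kHz.
16.3 kHz ≤ fs/2 = 21.7 kHz, appears at 16.3 kHz.
133.8 kHz mod fs = 3.6 kHz.
3.6 kHz ≤ fs/2 = 21.7 kHz, appears at 3.6 kHz.
93.5 kHz mod fs = 6.7 kHz.
6.7 kHz ≤ fs/2 = 21.7 kHz, appears at 6.7 kHz.
Distinct values: {3.6 kHz, 6.7 kHz, 10.1 kHz, 15.3 kHz, 16.3 kHz}.

3.6 kHz, 6.7 kHz, 10.1 kHz, 15.3 kHz, 16.3 kHz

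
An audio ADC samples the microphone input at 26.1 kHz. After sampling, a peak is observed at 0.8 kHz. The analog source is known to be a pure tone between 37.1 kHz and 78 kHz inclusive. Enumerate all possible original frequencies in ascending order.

Frequencies that alias to 0.8 kHz are k·fs ± 0.8 kHz for integer k ≥ 0.
k=0: 0.8 kHz.
k=1: 25.3 kHz, 26.9 kHz.
k=2: 51.4 kHz, 53 kHz.
k=3: 77.5 kHz, 79.1 kHz.
k=4: 103.6 kHz, 105.2 kHz.
Within [37.1 kHz, 78 kHz]: 51.4 kHz, 53 kHz, 77.5 kHz.

51.4 kHz, 53 kHz, 77.5 kHz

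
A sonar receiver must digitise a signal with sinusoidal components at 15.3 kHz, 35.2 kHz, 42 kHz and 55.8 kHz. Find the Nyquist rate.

111.6 kHz

Highest-frequency component: 55.8 kHz.
Nyquist rate = 2 × 55.8 kHz = 111.6 kHz.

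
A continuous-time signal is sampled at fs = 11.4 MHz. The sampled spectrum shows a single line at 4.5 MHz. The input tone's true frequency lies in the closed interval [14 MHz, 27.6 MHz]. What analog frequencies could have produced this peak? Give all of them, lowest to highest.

15.9 MHz, 18.3 MHz, 27.3 MHz

Frequencies that alias to 4.5 MHz are k·fs ± 4.5 MHz for integer k ≥ 0.
k=0: 4.5 MHz.
k=1: 6.9 MHz, 15.9 MHz.
k=2: 18.3 MHz, 27.3 MHz.
k=3: 29.7 MHz, 38.7 MHz.
Within [14 MHz, 27.6 MHz]: 15.9 MHz, 18.3 MHz, 27.3 MHz.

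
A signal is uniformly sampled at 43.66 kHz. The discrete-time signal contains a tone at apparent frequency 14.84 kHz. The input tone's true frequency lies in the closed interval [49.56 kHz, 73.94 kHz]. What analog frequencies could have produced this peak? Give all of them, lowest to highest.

58.5 kHz, 72.48 kHz

Frequencies that alias to 14.84 kHz are k·fs ± 14.84 kHz for integer k ≥ 0.
k=0: 14.84 kHz.
k=1: 28.82 kHz, 58.5 kHz.
k=2: 72.48 kHz, 102.16 kHz.
k=3: 116.14 kHz, 145.82 kHz.
Within [49.56 kHz, 73.94 kHz]: 58.5 kHz, 72.48 kHz.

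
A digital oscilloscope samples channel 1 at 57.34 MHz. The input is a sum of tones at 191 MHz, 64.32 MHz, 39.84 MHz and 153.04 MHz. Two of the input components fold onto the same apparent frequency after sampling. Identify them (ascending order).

fs/2 = 28.67 MHz.
191 MHz mod fs = 18.98 MHz.
18.98 MHz ≤ fs/2 = 28.67 MHz, appears at 18.98 MHz.
64.32 MHz mod fs = 6.98 MHz.
6.98 MHz ≤ fs/2 = 28.67 MHz, appears at 6.98 MHz.
39.84 MHz > fs/2 = 28.67 MHz, folds to fs − 39.84 MHz = 17.5 MHz.
153.04 MHz mod fs = 38.36 MHz.
38.36 MHz > fs/2 = 28.67 MHz, folds to fs − 38.36 MHz = 18.98 MHz.
153.04 MHz and 191 MHz both map to 18.98 MHz.

153.04 MHz, 191 MHz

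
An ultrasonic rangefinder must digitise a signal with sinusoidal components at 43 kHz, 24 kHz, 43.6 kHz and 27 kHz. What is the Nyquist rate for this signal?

Highest-frequency component: 43.6 kHz.
Nyquist rate = 2 × 43.6 kHz = 87.2 kHz.

87.2 kHz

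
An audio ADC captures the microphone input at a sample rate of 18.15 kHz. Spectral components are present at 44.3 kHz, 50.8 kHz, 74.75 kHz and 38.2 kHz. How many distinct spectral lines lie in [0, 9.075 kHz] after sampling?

fs/2 = 9.075 kHz.
44.3 kHz mod fs = 8 kHz.
8 kHz ≤ fs/2 = 9.075 kHz, appears at 8 kHz.
50.8 kHz mod fs = 14.5 kHz.
14.5 kHz > fs/2 = 9.075 kHz, folds to fs − 14.5 kHz = 3.65 kHz.
74.75 kHz mod fs = 2.15 kHz.
2.15 kHz ≤ fs/2 = 9.075 kHz, appears at 2.15 kHz.
38.2 kHz mod fs = 1.9 kHz.
1.9 kHz ≤ fs/2 = 9.075 kHz, appears at 1.9 kHz.
Distinct values: {1.9 kHz, 2.15 kHz, 3.65 kHz, 8 kHz} → 4.

4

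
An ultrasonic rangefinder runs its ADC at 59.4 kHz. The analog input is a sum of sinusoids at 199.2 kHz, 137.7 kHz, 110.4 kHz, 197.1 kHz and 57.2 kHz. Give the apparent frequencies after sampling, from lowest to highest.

fs/2 = 29.7 kHz.
199.2 kHz mod fs = 21 kHz.
21 kHz ≤ fs/2 = 29.7 kHz, appears at 21 kHz.
137.7 kHz mod fs = 18.9 kHz.
18.9 kHz ≤ fs/2 = 29.7 kHz, appears at 18.9 kHz.
110.4 kHz mod fs = 51 kHz.
51 kHz > fs/2 = 29.7 kHz, folds to fs − 51 kHz = 8.4 kHz.
197.1 kHz mod fs = 18.9 kHz.
18.9 kHz ≤ fs/2 = 29.7 kHz, appears at 18.9 kHz.
57.2 kHz > fs/2 = 29.7 kHz, folds to fs − 57.2 kHz = 2.2 kHz.
Distinct values: {2.2 kHz, 8.4 kHz, 18.9 kHz, 21 kHz}.

2.2 kHz, 8.4 kHz, 18.9 kHz, 21 kHz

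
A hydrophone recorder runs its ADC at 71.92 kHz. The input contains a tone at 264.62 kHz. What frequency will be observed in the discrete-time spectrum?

264.62 kHz mod fs = 48.86 kHz.
48.86 kHz > fs/2 = 35.96 kHz, folds to fs − 48.86 kHz = 23.06 kHz.

23.06 kHz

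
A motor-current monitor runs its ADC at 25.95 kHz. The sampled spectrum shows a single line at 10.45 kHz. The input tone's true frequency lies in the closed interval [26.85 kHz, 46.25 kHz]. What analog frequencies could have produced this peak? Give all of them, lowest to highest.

Frequencies that alias to 10.45 kHz are k·fs ± 10.45 kHz for integer k ≥ 0.
k=0: 10.45 kHz.
k=1: 15.5 kHz, 36.4 kHz.
k=2: 41.45 kHz, 62.35 kHz.
k=3: 67.4 kHz, 88.3 kHz.
Within [26.85 kHz, 46.25 kHz]: 36.4 kHz, 41.45 kHz.

36.4 kHz, 41.45 kHz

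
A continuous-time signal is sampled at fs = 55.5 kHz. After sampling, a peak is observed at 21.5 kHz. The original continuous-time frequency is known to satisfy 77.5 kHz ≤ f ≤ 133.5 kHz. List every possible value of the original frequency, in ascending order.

89.5 kHz, 132.5 kHz

Frequencies that alias to 21.5 kHz are k·fs ± 21.5 kHz for integer k ≥ 0.
k=0: 21.5 kHz.
k=1: 34 kHz, 77 kHz.
k=2: 89.5 kHz, 132.5 kHz.
k=3: 145 kHz, 188 kHz.
Within [77.5 kHz, 133.5 kHz]: 89.5 kHz, 132.5 kHz.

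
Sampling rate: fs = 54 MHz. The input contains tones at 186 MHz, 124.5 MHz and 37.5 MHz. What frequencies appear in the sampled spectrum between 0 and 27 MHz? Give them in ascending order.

16.5 MHz, 24 MHz

fs/2 = 27 MHz.
186 MHz mod fs = 24 MHz.
24 MHz ≤ fs/2 = 27 MHz, appears at 24 MHz.
124.5 MHz mod fs = 16.5 MHz.
16.5 MHz ≤ fs/2 = 27 MHz, appears at 16.5 MHz.
37.5 MHz > fs/2 = 27 MHz, folds to fs − 37.5 MHz = 16.5 MHz.
Distinct values: {16.5 MHz, 24 MHz}.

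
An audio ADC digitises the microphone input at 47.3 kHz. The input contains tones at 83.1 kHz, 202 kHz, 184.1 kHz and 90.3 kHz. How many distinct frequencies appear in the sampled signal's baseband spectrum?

4

fs/2 = 23.65 kHz.
83.1 kHz mod fs = 35.8 kHz.
35.8 kHz > fs/2 = 23.65 kHz, folds to fs − 35.8 kHz = 11.5 kHz.
202 kHz mod fs = 12.8 kHz.
12.8 kHz ≤ fs/2 = 23.65 kHz, appears at 12.8 kHz.
184.1 kHz mod fs = 42.2 kHz.
42.2 kHz > fs/2 = 23.65 kHz, folds to fs − 42.2 kHz = 5.1 kHz.
90.3 kHz mod fs = 43 kHz.
43 kHz > fs/2 = 23.65 kHz, folds to fs − 43 kHz = 4.3 kHz.
Distinct values: {4.3 kHz, 5.1 kHz, 11.5 kHz, 12.8 kHz} → 4.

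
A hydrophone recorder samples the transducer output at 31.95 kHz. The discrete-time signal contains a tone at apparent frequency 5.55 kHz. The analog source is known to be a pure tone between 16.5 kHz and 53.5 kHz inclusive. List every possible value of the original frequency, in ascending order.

26.4 kHz, 37.5 kHz

Frequencies that alias to 5.55 kHz are k·fs ± 5.55 kHz for integer k ≥ 0.
k=0: 5.55 kHz.
k=1: 26.4 kHz, 37.5 kHz.
k=2: 58.35 kHz, 69.45 kHz.
Within [16.5 kHz, 53.5 kHz]: 26.4 kHz, 37.5 kHz.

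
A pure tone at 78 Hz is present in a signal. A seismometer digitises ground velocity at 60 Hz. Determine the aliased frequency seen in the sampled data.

18 Hz

78 Hz mod fs = 18 Hz.
18 Hz ≤ fs/2 = 30 Hz, appears at 18 Hz.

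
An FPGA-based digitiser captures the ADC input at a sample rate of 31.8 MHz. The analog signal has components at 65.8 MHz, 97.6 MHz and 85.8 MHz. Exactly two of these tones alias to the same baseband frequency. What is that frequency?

2.2 MHz

fs/2 = 15.9 MHz.
65.8 MHz mod fs = 2.2 MHz.
2.2 MHz ≤ fs/2 = 15.9 MHz, appears at 2.2 MHz.
97.6 MHz mod fs = 2.2 MHz.
2.2 MHz ≤ fs/2 = 15.9 MHz, appears at 2.2 MHz.
85.8 MHz mod fs = 22.2 MHz.
22.2 MHz > fs/2 = 15.9 MHz, folds to fs − 22.2 MHz = 9.6 MHz.
65.8 MHz and 97.6 MHz both map to 2.2 MHz.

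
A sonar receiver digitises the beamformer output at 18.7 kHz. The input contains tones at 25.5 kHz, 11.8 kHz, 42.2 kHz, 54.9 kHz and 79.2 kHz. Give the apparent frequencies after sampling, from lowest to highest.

fs/2 = 9.35 kHz.
25.5 kHz mod fs = 6.8 kHz.
6.8 kHz ≤ fs/2 = 9.35 kHz, appears at 6.8 kHz.
11.8 kHz > fs/2 = 9.35 kHz, folds to fs − 11.8 kHz = 6.9 kHz.
42.2 kHz mod fs = 4.8 kHz.
4.8 kHz ≤ fs/2 = 9.35 kHz, appears at 4.8 kHz.
54.9 kHz mod fs = 17.5 kHz.
17.5 kHz > fs/2 = 9.35 kHz, folds to fs − 17.5 kHz = 1.2 kHz.
79.2 kHz mod fs = 4.4 kHz.
4.4 kHz ≤ fs/2 = 9.35 kHz, appears at 4.4 kHz.
Distinct values: {1.2 kHz, 4.4 kHz, 4.8 kHz, 6.8 kHz, 6.9 kHz}.

1.2 kHz, 4.4 kHz, 4.8 kHz, 6.8 kHz, 6.9 kHz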